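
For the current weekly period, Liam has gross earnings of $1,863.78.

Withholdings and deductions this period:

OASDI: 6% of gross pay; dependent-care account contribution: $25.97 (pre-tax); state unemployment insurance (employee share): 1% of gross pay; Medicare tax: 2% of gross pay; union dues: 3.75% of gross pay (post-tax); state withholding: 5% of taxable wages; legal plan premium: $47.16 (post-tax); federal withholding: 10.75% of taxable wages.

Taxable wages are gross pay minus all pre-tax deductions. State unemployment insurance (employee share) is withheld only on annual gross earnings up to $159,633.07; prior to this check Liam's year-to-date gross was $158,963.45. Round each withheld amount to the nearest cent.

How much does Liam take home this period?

$1,275.50

Dependent-care account contribution: $25.97
Taxable wages = $1,863.78 − $25.97 = $1,837.81
State withholding: $1,837.81 × 0.05 = $91.89
Federal withholding: $1,837.81 × 0.1075 = $197.56
Medicare tax: $1,863.78 × 0.02 = $37.28
OASDI: $1,863.78 × 0.06 = $111.83
State unemployment insurance (employee share): only $159,633.07 − $158,963.45 = $669.62 of this check is subject → $669.62 × 0.01 = $6.70
Legal plan premium: $47.16
Union dues: $1,863.78 × 0.0375 = $69.89
Total deductions = $25.97 + $91.89 + $197.56 + $37.28 + $111.83 + $6.70 + $47.16 + $69.89 = $588.28
Net pay = $1,863.78 − $588.28 = $1,275.50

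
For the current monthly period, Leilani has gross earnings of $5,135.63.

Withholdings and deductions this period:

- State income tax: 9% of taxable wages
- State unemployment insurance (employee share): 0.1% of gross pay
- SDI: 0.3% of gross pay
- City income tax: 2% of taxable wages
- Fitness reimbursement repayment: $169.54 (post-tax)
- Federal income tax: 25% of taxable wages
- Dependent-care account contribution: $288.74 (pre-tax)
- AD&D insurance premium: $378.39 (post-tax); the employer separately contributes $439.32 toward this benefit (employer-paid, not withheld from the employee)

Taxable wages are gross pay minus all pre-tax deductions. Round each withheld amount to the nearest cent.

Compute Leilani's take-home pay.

$2,533.53

Dependent-care account contribution: $288.74
Taxable wages = $5,135.63 − $288.74 = $4,846.89
Federal income tax: $4,846.89 × 0.25 = $1,211.72
State income tax: $4,846.89 × 0.09 = $436.22
City income tax: $4,846.89 × 0.02 = $96.94
State unemployment insurance (employee share): $5,135.63 × 0.001 = $5.14
SDI: $5,135.63 × 0.003 = $15.41
Fitness reimbursement repayment: $169.54
AD&D insurance premium: $378.39
(Employer's $439.32 toward AD&D insurance premium is not withheld from the employee.)
Total deductions = $288.74 + $1,211.72 + $436.22 + $96.94 + $5.14 + $15.41 + $169.54 + $378.39 = $2,602.10
Net pay = $5,135.63 − $2,602.10 = $2,533.53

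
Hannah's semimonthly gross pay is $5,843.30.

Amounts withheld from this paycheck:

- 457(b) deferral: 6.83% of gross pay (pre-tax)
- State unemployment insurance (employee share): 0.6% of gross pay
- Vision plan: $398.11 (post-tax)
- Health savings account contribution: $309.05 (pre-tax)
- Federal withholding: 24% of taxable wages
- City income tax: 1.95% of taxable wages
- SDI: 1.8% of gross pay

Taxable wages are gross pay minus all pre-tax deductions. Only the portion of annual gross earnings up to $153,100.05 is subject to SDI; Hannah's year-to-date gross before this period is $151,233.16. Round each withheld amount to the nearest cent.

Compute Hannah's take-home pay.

$3,335.80

Health savings account contribution: $309.05
457(b) deferral: $5,843.30 × 0.0683 = $399.10
Pre-tax total = $309.05 + $399.10 = $708.15
Taxable wages = $5,843.30 − $708.15 = $5,135.15
Federal withholding: $5,135.15 × 0.24 = $1,232.44
City income tax: $5,135.15 × 0.0195 = $100.14
State unemployment insurance (employee share): $5,843.30 × 0.006 = $35.06
SDI: only $153,100.05 − $151,233.16 = $1,866.89 of this check is subject → $1,866.89 × 0.018 = $33.60
Vision plan: $398.11
Total deductions = $309.05 + $399.10 + $1,232.44 + $100.14 + $35.06 + $33.60 + $398.11 = $2,507.50
Net pay = $5,843.30 − $2,507.50 = $3,335.80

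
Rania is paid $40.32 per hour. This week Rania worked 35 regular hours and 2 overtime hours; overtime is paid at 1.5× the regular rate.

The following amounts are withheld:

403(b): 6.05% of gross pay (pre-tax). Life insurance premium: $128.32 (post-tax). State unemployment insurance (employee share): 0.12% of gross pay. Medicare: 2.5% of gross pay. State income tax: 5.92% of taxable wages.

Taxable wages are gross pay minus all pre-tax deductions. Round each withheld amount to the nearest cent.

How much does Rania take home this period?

$1,185.78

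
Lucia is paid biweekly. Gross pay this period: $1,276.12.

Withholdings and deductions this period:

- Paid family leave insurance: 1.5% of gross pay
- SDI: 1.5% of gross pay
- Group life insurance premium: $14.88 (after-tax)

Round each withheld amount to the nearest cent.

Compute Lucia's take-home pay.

SDI: $1,276.12 × 0.015 = $19.14
Paid family leave insurance: $1,276.12 × 0.015 = $19.14
Group life insurance premium: $14.88
Total deductions = $19.14 + $19.14 + $14.88 = $53.16
Net pay = $1,276.12 − $53.16 = $1,222.96

$1,222.96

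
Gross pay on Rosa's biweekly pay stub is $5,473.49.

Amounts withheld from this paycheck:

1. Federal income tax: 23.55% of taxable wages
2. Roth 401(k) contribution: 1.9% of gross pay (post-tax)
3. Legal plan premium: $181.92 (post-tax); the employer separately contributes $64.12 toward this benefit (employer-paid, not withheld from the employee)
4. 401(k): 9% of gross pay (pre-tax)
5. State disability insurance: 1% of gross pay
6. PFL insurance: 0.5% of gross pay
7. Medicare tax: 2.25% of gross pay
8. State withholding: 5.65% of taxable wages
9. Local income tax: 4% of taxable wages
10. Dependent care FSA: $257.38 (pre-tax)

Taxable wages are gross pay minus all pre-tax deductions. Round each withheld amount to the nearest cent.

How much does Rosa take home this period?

Dependent care FSA: $257.38
401(k): $5,473.49 × 0.09 = $492.61
Pre-tax total = $257.38 + $492.61 = $749.99
Taxable wages = $5,473.49 − $749.99 = $4,723.50
State withholding: $4,723.50 × 0.0565 = $266.88
Federal income tax: $4,723.50 × 0.2355 = $1,112.38
Local income tax: $4,723.50 × 0.04 = $188.94
Medicare tax: $5,473.49 × 0.0225 = $123.15
State disability insurance: $5,473.49 × 0.01 = $54.73
PFL insurance: $5,473.49 × 0.005 = $27.37
Roth 401(k) contribution: $5,473.49 × 0.019 = $104.00
Legal plan premium: $181.92
(Employer's $64.12 toward legal plan premium is not withheld from the employee.)
Total deductions = $257.38 + $492.61 + $266.88 + $1,112.38 + $188.94 + $123.15 + $54.73 + $27.37 + $104.00 + $181.92 = $2,809.36
Net pay = $5,473.49 − $2,809.36 = $2,664.13

$2,664.13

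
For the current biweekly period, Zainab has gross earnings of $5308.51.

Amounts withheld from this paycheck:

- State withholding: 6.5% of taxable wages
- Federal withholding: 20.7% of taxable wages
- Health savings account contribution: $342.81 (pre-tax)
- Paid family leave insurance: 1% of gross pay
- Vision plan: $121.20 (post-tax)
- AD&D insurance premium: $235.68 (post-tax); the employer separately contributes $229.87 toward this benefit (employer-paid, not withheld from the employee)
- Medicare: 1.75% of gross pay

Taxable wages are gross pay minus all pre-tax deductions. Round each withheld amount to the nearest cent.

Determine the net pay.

Health savings account contribution: $342.81
Taxable wages = $5308.51 − $342.81 = $4965.70
State withholding: $4965.70 × 0.065 = $322.77
Federal withholding: $4965.70 × 0.207 = $1027.90
Medicare: $5308.51 × 0.0175 = $92.90
Paid family leave insurance: $5308.51 × 0.01 = $53.09
Vision plan: $121.20
AD&D insurance premium: $235.68
(Employer's $229.87 toward AD&D insurance premium is not withheld from the employee.)
Total deductions = $342.81 + $322.77 + $1027.90 + $92.90 + $53.09 + $121.20 + $235.68 = $2196.35
Net pay = $5308.51 − $2196.35 = $3112.16

$3112.16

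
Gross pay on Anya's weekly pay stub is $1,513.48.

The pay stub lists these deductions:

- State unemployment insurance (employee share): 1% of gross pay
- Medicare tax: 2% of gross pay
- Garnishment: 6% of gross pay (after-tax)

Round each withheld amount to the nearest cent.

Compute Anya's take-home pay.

Medicare tax: $1,513.48 × 0.02 = $30.27
State unemployment insurance (employee share): $1,513.48 × 0.01 = $15.13
Garnishment: $1,513.48 × 0.06 = $90.81
Total deductions = $30.27 + $15.13 + $90.81 = $136.21
Net pay = $1,513.48 − $136.21 = $1,377.27

$1,377.27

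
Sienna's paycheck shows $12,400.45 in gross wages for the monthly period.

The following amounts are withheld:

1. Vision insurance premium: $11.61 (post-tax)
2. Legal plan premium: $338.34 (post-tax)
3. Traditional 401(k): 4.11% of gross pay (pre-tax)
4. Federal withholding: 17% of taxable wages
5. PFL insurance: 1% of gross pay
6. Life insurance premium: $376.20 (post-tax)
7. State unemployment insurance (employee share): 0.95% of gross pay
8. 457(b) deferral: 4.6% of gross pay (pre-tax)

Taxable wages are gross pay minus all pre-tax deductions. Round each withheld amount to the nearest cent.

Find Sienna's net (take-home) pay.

457(b) deferral: $12,400.45 × 0.046 = $570.42
Traditional 401(k): $12,400.45 × 0.0411 = $509.66
Pre-tax total = $570.42 + $509.66 = $1,080.08
Taxable wages = $12,400.45 − $1,080.08 = $11,320.37
Federal withholding: $11,320.37 × 0.17 = $1,924.46
PFL insurance: $12,400.45 × 0.01 = $124.00
State unemployment insurance (employee share): $12,400.45 × 0.0095 = $117.80
Vision insurance premium: $11.61
Life insurance premium: $376.20
Legal plan premium: $338.34
Total deductions = $570.42 + $509.66 + $1,924.46 + $124.00 + $117.80 + $11.61 + $376.20 + $338.34 = $3,972.49
Net pay = $12,400.45 − $3,972.49 = $8,427.96

$8,427.96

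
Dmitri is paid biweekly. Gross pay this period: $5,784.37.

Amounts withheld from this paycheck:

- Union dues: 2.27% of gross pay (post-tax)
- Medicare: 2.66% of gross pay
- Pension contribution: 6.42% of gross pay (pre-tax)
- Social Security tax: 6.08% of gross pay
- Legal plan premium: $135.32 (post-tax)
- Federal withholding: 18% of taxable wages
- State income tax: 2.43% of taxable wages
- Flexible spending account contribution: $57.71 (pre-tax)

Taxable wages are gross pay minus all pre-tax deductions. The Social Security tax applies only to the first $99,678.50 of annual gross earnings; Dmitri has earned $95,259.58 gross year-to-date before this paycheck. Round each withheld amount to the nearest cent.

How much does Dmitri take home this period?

$3,572.06

Pension contribution: $5,784.37 × 0.0642 = $371.36
Flexible spending account contribution: $57.71
Pre-tax total = $371.36 + $57.71 = $429.07
Taxable wages = $5,784.37 − $429.07 = $5,355.30
Federal withholding: $5,355.30 × 0.18 = $963.95
State income tax: $5,355.30 × 0.0243 = $130.13
Social Security tax: only $99,678.50 − $95,259.58 = $4,418.92 of this check is subject → $4,418.92 × 0.0608 = $268.67
Medicare: $5,784.37 × 0.0266 = $153.86
Union dues: $5,784.37 × 0.0227 = $131.31
Legal plan premium: $135.32
Total deductions = $371.36 + $57.71 + $963.95 + $130.13 + $268.67 + $153.86 + $131.31 + $135.32 = $2,212.31
Net pay = $5,784.37 − $2,212.31 = $3,572.06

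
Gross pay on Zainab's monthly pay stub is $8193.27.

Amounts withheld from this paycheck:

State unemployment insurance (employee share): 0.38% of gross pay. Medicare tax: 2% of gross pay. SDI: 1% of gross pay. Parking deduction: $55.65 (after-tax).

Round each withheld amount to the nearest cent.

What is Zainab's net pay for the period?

$7860.69

SDI: $8193.27 × 0.01 = $81.93
State unemployment insurance (employee share): $8193.27 × 0.0038 = $31.13
Medicare tax: $8193.27 × 0.02 = $163.87
Parking deduction: $55.65
Total deductions = $81.93 + $31.13 + $163.87 + $55.65 = $332.58
Net pay = $8193.27 − $332.58 = $7860.69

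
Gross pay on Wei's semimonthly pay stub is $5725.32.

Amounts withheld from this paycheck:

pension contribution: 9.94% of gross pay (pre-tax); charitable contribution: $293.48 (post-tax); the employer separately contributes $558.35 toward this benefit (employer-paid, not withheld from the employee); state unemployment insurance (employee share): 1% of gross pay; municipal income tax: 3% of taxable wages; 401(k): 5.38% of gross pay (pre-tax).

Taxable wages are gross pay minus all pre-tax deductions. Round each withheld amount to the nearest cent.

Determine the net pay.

Pension contribution: $5725.32 × 0.0994 = $569.10
401(k): $5725.32 × 0.0538 = $308.02
Pre-tax total = $569.10 + $308.02 = $877.12
Taxable wages = $5725.32 − $877.12 = $4848.20
Municipal income tax: $4848.20 × 0.03 = $145.45
State unemployment insurance (employee share): $5725.32 × 0.01 = $57.25
Charitable contribution: $293.48
(Employer's $558.35 toward charitable contribution is not withheld from the employee.)
Total deductions = $569.10 + $308.02 + $145.45 + $57.25 + $293.48 = $1373.30
Net pay = $5725.32 − $1373.30 = $4352.02

$4352.02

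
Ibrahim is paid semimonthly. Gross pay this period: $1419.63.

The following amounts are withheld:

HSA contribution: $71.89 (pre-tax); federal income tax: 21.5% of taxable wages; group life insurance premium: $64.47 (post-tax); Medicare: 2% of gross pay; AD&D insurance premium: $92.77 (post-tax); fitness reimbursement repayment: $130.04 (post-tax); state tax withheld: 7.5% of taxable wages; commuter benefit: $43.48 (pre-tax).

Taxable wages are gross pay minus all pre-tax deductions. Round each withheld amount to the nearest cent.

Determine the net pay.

HSA contribution: $71.89
Commuter benefit: $43.48
Pre-tax total = $71.89 + $43.48 = $115.37
Taxable wages = $1419.63 − $115.37 = $1304.26
Federal income tax: $1304.26 × 0.215 = $280.42
State tax withheld: $1304.26 × 0.075 = $97.82
Medicare: $1419.63 × 0.02 = $28.39
AD&D insurance premium: $92.77
Group life insurance premium: $64.47
Fitness reimbursement repayment: $130.04
Total deductions = $71.89 + $43.48 + $280.42 + $97.82 + $28.39 + $92.77 + $64.47 + $130.04 = $809.28
Net pay = $1419.63 − $809.28 = $610.35

$610.35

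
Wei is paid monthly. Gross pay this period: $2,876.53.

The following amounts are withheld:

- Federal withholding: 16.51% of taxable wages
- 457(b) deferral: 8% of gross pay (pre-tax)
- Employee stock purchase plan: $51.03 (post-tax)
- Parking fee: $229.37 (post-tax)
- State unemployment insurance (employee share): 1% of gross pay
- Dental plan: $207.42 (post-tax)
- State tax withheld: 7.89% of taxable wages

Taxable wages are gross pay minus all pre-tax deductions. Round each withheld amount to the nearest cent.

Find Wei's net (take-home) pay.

$1,484.10

457(b) deferral: $2,876.53 × 0.08 = $230.12
Taxable wages = $2,876.53 − $230.12 = $2,646.41
State tax withheld: $2,646.41 × 0.0789 = $208.80
Federal withholding: $2,646.41 × 0.1651 = $436.92
State unemployment insurance (employee share): $2,876.53 × 0.01 = $28.77
Employee stock purchase plan: $51.03
Dental plan: $207.42
Parking fee: $229.37
Total deductions = $230.12 + $208.80 + $436.92 + $28.77 + $51.03 + $207.42 + $229.37 = $1,392.43
Net pay = $2,876.53 − $1,392.43 = $1,484.10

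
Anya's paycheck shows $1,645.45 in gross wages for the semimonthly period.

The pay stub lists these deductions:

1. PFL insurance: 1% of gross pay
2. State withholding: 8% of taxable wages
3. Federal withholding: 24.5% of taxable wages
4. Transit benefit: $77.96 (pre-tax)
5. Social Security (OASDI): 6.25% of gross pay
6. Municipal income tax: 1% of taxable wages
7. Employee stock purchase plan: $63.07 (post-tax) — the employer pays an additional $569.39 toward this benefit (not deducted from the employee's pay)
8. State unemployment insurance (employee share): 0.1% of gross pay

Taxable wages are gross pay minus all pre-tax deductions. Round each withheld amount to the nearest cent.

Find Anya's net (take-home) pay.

$858.37

Transit benefit: $77.96
Taxable wages = $1,645.45 − $77.96 = $1,567.49
Municipal income tax: $1,567.49 × 0.01 = $15.67
State withholding: $1,567.49 × 0.08 = $125.40
Federal withholding: $1,567.49 × 0.245 = $384.04
PFL insurance: $1,645.45 × 0.01 = $16.45
State unemployment insurance (employee share): $1,645.45 × 0.001 = $1.65
Social Security (OASDI): $1,645.45 × 0.0625 = $102.84
Employee stock purchase plan: $63.07
(Employer's $569.39 toward employee stock purchase plan is not withheld from the employee.)
Total deductions = $77.96 + $15.67 + $125.40 + $384.04 + $16.45 + $1.65 + $102.84 + $63.07 = $787.08
Net pay = $1,645.45 − $787.08 = $858.37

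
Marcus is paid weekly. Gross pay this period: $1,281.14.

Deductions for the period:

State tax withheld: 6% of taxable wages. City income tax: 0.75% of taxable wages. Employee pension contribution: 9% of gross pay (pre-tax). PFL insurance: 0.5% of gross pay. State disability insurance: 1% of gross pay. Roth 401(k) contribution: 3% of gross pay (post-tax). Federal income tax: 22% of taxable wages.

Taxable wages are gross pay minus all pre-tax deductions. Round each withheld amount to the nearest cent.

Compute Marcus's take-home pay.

Employee pension contribution: $1,281.14 × 0.09 = $115.30
Taxable wages = $1,281.14 − $115.30 = $1,165.84
Federal income tax: $1,165.84 × 0.22 = $256.48
City income tax: $1,165.84 × 0.0075 = $8.74
State tax withheld: $1,165.84 × 0.06 = $69.95
PFL insurance: $1,281.14 × 0.005 = $6.41
State disability insurance: $1,281.14 × 0.01 = $12.81
Roth 401(k) contribution: $1,281.14 × 0.03 = $38.43
Total deductions = $115.30 + $256.48 + $8.74 + $69.95 + $6.41 + $12.81 + $38.43 = $508.12
Net pay = $1,281.14 − $508.12 = $773.02

$773.02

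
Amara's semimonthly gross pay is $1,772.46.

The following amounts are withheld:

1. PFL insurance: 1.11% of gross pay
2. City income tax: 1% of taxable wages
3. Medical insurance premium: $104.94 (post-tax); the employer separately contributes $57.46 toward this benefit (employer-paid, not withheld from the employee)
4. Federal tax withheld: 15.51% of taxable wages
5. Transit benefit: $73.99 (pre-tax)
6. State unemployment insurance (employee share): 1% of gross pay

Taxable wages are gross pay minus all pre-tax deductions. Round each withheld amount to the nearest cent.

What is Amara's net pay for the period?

Transit benefit: $73.99
Taxable wages = $1,772.46 − $73.99 = $1,698.47
Federal tax withheld: $1,698.47 × 0.1551 = $263.43
City income tax: $1,698.47 × 0.01 = $16.98
State unemployment insurance (employee share): $1,772.46 × 0.01 = $17.72
PFL insurance: $1,772.46 × 0.0111 = $19.67
Medical insurance premium: $104.94
(Employer's $57.46 toward medical insurance premium is not withheld from the employee.)
Total deductions = $73.99 + $263.43 + $16.98 + $17.72 + $19.67 + $104.94 = $496.73
Net pay = $1,772.46 − $496.73 = $1,275.73

$1,275.73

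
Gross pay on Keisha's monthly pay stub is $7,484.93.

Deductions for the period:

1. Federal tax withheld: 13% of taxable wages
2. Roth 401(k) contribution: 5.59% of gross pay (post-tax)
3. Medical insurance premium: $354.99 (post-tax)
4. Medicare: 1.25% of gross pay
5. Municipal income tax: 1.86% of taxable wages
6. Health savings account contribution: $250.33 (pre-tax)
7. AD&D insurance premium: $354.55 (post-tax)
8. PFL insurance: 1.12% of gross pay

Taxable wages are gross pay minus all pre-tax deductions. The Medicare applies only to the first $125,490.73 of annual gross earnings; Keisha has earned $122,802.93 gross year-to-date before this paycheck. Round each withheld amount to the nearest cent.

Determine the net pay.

Health savings account contribution: $250.33
Taxable wages = $7,484.93 − $250.33 = $7,234.60
Municipal income tax: $7,234.60 × 0.0186 = $134.56
Federal tax withheld: $7,234.60 × 0.13 = $940.50
PFL insurance: $7,484.93 × 0.0112 = $83.83
Medicare: only $125,490.73 − $122,802.93 = $2,687.80 of this check is subject → $2,687.80 × 0.0125 = $33.60
Medical insurance premium: $354.99
Roth 401(k) contribution: $7,484.93 × 0.0559 = $418.41
AD&D insurance premium: $354.55
Total deductions = $250.33 + $134.56 + $940.50 + $83.83 + $33.60 + $354.99 + $418.41 + $354.55 = $2,570.77
Net pay = $7,484.93 − $2,570.77 = $4,914.16

$4,914.16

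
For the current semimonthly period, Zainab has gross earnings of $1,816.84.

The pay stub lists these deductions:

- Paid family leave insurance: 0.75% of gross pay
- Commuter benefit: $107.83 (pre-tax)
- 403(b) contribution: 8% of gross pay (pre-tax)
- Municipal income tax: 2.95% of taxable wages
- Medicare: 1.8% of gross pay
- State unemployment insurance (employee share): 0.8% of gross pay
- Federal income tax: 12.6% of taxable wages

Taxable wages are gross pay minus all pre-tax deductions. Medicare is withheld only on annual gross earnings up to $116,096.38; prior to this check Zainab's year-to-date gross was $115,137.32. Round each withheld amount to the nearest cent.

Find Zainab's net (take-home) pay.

Commuter benefit: $107.83
403(b) contribution: $1,816.84 × 0.08 = $145.35
Pre-tax total = $107.83 + $145.35 = $253.18
Taxable wages = $1,816.84 − $253.18 = $1,563.66
Municipal income tax: $1,563.66 × 0.0295 = $46.13
Federal income tax: $1,563.66 × 0.126 = $197.02
State unemployment insurance (employee share): $1,816.84 × 0.008 = $14.53
Medicare: only $116,096.38 − $115,137.32 = $959.06 of this check is subject → $959.06 × 0.018 = $17.26
Paid family leave insurance: $1,816.84 × 0.0075 = $13.63
Total deductions = $107.83 + $145.35 + $46.13 + $197.02 + $14.53 + $17.26 + $13.63 = $541.75
Net pay = $1,816.84 − $541.75 = $1,275.09

$1,275.09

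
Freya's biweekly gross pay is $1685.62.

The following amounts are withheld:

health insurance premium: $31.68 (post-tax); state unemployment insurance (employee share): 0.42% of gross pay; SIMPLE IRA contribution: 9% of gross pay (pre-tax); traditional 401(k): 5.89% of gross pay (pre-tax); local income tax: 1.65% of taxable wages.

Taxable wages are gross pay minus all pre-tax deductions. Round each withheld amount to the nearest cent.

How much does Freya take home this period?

$1372.20

SIMPLE IRA contribution: $1685.62 × 0.09 = $151.71
Traditional 401(k): $1685.62 × 0.0589 = $99.28
Pre-tax total = $151.71 + $99.28 = $250.99
Taxable wages = $1685.62 − $250.99 = $1434.63
Local income tax: $1434.63 × 0.0165 = $23.67
State unemployment insurance (employee share): $1685.62 × 0.0042 = $7.08
Health insurance premium: $31.68
Total deductions = $151.71 + $99.28 + $23.67 + $7.08 + $31.68 = $313.42
Net pay = $1685.62 − $313.42 = $1372.20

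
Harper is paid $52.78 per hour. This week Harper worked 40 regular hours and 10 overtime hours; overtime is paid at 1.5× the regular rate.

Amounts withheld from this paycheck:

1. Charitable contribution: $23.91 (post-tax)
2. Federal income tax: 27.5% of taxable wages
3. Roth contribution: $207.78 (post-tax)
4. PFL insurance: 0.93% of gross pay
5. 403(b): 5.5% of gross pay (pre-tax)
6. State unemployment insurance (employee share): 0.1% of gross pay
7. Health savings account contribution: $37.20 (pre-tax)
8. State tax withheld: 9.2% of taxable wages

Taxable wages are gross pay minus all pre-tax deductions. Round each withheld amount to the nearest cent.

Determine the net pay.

$1,451.33

Regular pay: 40 × $52.78 = $2,111.20
Overtime pay: 10 × $52.78 × 1.5 = $791.70
Gross pay = $2,111.20 + $791.70 = $2,902.90
Health savings account contribution: $37.20
403(b): $2,902.90 × 0.055 = $159.66
Pre-tax total = $37.20 + $159.66 = $196.86
Taxable wages = $2,902.90 − $196.86 = $2,706.04
Federal income tax: $2,706.04 × 0.275 = $744.16
State tax withheld: $2,706.04 × 0.092 = $248.96
PFL insurance: $2,902.90 × 0.0093 = $27.00
State unemployment insurance (employee share): $2,902.90 × 0.001 = $2.90
Charitable contribution: $23.91
Roth contribution: $207.78
Total deductions = $37.20 + $159.66 + $744.16 + $248.96 + $27.00 + $2.90 + $23.91 + $207.78 = $1,451.57
Net pay = $2,902.90 − $1,451.57 = $1,451.33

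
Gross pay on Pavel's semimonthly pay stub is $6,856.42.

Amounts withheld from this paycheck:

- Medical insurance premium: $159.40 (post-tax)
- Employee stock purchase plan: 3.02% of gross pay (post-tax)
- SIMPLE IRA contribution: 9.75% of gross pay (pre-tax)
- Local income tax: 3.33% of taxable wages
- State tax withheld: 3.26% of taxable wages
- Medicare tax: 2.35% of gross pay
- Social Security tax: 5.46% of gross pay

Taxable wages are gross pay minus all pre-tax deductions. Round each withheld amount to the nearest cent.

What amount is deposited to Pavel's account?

$4,878.18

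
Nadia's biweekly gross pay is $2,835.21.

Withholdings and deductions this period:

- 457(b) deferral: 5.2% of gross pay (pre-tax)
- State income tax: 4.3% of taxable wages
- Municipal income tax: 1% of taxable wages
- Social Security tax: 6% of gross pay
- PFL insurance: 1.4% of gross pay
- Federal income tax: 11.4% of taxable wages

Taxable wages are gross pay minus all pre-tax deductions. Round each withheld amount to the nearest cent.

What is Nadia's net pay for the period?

$2,029.12

457(b) deferral: $2,835.21 × 0.052 = $147.43
Taxable wages = $2,835.21 − $147.43 = $2,687.78
Federal income tax: $2,687.78 × 0.114 = $306.41
Municipal income tax: $2,687.78 × 0.01 = $26.88
State income tax: $2,687.78 × 0.043 = $115.57
Social Security tax: $2,835.21 × 0.06 = $170.11
PFL insurance: $2,835.21 × 0.014 = $39.69
Total deductions = $147.43 + $306.41 + $26.88 + $115.57 + $170.11 + $39.69 = $806.09
Net pay = $2,835.21 − $806.09 = $2,029.12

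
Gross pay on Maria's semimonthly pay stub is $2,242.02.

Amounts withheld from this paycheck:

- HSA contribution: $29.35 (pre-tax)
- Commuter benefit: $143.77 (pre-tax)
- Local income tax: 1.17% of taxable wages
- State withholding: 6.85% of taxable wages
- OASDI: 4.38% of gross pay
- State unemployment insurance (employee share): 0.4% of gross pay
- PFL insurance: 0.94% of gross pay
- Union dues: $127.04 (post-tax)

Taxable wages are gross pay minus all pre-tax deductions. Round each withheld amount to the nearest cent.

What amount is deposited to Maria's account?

$1,647.69

HSA contribution: $29.35
Commuter benefit: $143.77
Pre-tax total = $29.35 + $143.77 = $173.12
Taxable wages = $2,242.02 − $173.12 = $2,068.90
State withholding: $2,068.90 × 0.0685 = $141.72
Local income tax: $2,068.90 × 0.0117 = $24.21
OASDI: $2,242.02 × 0.0438 = $98.20
PFL insurance: $2,242.02 × 0.0094 = $21.07
State unemployment insurance (employee share): $2,242.02 × 0.004 = $8.97
Union dues: $127.04
Total deductions = $29.35 + $143.77 + $141.72 + $24.21 + $98.20 + $21.07 + $8.97 + $127.04 = $594.33
Net pay = $2,242.02 − $594.33 = $1,647.69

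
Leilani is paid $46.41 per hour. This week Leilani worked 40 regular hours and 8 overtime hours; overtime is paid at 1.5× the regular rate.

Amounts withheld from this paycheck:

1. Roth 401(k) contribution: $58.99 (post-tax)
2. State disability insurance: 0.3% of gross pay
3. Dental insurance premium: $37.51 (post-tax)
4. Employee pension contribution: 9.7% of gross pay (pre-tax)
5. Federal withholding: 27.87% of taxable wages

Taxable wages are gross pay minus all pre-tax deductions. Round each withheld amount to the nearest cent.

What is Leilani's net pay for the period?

$1,468.14

Regular pay: 40 × $46.41 = $1,856.40
Overtime pay: 8 × $46.41 × 1.5 = $556.92
Gross pay = $1,856.40 + $556.92 = $2,413.32
Employee pension contribution: $2,413.32 × 0.097 = $234.09
Taxable wages = $2,413.32 − $234.09 = $2,179.23
Federal withholding: $2,179.23 × 0.2787 = $607.35
State disability insurance: $2,413.32 × 0.003 = $7.24
Roth 401(k) contribution: $58.99
Dental insurance premium: $37.51
Total deductions = $234.09 + $607.35 + $7.24 + $58.99 + $37.51 = $945.18
Net pay = $2,413.32 − $945.18 = $1,468.14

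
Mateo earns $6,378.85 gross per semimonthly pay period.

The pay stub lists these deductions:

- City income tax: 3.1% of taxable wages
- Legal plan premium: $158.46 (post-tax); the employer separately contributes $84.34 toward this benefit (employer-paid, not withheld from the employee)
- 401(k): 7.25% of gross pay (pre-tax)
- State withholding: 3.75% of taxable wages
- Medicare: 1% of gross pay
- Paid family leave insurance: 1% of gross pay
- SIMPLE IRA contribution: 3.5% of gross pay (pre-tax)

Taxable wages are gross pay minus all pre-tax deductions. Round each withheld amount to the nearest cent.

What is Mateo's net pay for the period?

$5,017.10

SIMPLE IRA contribution: $6,378.85 × 0.035 = $223.26
401(k): $6,378.85 × 0.0725 = $462.47
Pre-tax total = $223.26 + $462.47 = $685.73
Taxable wages = $6,378.85 − $685.73 = $5,693.12
City income tax: $5,693.12 × 0.031 = $176.49
State withholding: $5,693.12 × 0.0375 = $213.49
Medicare: $6,378.85 × 0.01 = $63.79
Paid family leave insurance: $6,378.85 × 0.01 = $63.79
Legal plan premium: $158.46
(Employer's $84.34 toward legal plan premium is not withheld from the employee.)
Total deductions = $223.26 + $462.47 + $176.49 + $213.49 + $63.79 + $63.79 + $158.46 = $1,361.75
Net pay = $6,378.85 − $1,361.75 = $5,017.10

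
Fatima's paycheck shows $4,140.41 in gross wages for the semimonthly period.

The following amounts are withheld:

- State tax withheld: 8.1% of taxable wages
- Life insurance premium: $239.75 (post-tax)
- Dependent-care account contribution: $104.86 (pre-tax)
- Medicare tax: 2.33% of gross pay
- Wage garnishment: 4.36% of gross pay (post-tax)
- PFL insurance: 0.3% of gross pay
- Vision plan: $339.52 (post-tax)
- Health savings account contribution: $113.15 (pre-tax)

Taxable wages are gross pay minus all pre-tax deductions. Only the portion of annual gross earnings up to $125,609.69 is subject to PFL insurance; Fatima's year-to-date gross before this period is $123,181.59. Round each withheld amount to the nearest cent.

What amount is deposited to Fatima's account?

$2,741.15

Dependent-care account contribution: $104.86
Health savings account contribution: $113.15
Pre-tax total = $104.86 + $113.15 = $218.01
Taxable wages = $4,140.41 − $218.01 = $3,922.40
State tax withheld: $3,922.40 × 0.081 = $317.71
PFL insurance: only $125,609.69 − $123,181.59 = $2,428.10 of this check is subject → $2,428.10 × 0.003 = $7.28
Medicare tax: $4,140.41 × 0.0233 = $96.47
Wage garnishment: $4,140.41 × 0.0436 = $180.52
Vision plan: $339.52
Life insurance premium: $239.75
Total deductions = $104.86 + $113.15 + $317.71 + $7.28 + $96.47 + $180.52 + $339.52 + $239.75 = $1,399.26
Net pay = $4,140.41 − $1,399.26 = $2,741.15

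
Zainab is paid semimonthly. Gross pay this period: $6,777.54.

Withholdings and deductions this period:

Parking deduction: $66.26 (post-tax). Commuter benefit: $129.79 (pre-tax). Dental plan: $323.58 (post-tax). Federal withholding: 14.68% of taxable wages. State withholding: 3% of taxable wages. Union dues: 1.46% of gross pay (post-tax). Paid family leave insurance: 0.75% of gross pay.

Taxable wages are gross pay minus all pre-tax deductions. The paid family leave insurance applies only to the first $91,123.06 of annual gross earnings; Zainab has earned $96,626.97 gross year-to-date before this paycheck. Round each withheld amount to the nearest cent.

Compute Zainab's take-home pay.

$4,983.64

Commuter benefit: $129.79
Taxable wages = $6,777.54 − $129.79 = $6,647.75
State withholding: $6,647.75 × 0.03 = $199.43
Federal withholding: $6,647.75 × 0.1468 = $975.89
Paid family leave insurance: annual cap $91,123.06 already reached (YTD $96,626.97), so $0.00
Dental plan: $323.58
Parking deduction: $66.26
Union dues: $6,777.54 × 0.0146 = $98.95
Total deductions = $129.79 + $199.43 + $975.89 + $0.00 + $323.58 + $66.26 + $98.95 = $1,793.90
Net pay = $6,777.54 − $1,793.90 = $4,983.64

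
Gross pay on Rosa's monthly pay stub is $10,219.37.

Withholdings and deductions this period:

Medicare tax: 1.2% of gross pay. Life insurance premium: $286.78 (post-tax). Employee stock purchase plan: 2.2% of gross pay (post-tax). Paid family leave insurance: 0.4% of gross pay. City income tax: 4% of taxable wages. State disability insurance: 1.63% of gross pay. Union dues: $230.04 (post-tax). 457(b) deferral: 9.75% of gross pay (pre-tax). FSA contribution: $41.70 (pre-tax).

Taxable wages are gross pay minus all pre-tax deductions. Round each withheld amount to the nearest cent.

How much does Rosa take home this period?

$7,742.29

457(b) deferral: $10,219.37 × 0.0975 = $996.39
FSA contribution: $41.70
Pre-tax total = $996.39 + $41.70 = $1,038.09
Taxable wages = $10,219.37 − $1,038.09 = $9,181.28
City income tax: $9,181.28 × 0.04 = $367.25
Paid family leave insurance: $10,219.37 × 0.004 = $40.88
Medicare tax: $10,219.37 × 0.012 = $122.63
State disability insurance: $10,219.37 × 0.0163 = $166.58
Employee stock purchase plan: $10,219.37 × 0.022 = $224.83
Union dues: $230.04
Life insurance premium: $286.78
Total deductions = $996.39 + $41.70 + $367.25 + $40.88 + $122.63 + $166.58 + $224.83 + $230.04 + $286.78 = $2,477.08
Net pay = $10,219.37 − $2,477.08 = $7,742.29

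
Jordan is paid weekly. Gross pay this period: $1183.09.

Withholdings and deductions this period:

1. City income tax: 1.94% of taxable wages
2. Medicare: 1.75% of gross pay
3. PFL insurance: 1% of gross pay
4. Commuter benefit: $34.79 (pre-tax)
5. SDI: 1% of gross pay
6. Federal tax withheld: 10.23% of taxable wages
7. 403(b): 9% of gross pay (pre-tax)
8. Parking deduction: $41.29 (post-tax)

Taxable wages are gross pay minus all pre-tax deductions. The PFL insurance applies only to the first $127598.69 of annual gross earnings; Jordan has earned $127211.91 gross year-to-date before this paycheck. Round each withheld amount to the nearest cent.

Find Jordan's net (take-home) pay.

$837.34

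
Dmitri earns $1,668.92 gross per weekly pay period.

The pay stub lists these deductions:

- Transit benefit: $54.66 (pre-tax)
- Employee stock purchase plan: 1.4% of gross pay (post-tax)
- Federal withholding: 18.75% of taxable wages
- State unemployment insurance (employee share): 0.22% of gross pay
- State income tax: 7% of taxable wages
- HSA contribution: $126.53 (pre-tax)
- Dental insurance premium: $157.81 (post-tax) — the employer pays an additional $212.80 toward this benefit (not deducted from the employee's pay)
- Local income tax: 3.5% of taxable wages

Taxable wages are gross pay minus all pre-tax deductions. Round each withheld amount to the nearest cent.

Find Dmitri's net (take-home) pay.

$867.73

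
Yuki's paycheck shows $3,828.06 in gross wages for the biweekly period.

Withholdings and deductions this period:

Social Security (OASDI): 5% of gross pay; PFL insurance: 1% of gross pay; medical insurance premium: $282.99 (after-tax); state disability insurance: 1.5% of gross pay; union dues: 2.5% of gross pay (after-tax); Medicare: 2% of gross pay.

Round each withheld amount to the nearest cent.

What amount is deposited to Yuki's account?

State disability insurance: $3,828.06 × 0.015 = $57.42
Social Security (OASDI): $3,828.06 × 0.05 = $191.40
Medicare: $3,828.06 × 0.02 = $76.56
PFL insurance: $3,828.06 × 0.01 = $38.28
Union dues: $3,828.06 × 0.025 = $95.70
Medical insurance premium: $282.99
Total deductions = $57.42 + $191.40 + $76.56 + $38.28 + $95.70 + $282.99 = $742.35
Net pay = $3,828.06 − $742.35 = $3,085.71

$3,085.71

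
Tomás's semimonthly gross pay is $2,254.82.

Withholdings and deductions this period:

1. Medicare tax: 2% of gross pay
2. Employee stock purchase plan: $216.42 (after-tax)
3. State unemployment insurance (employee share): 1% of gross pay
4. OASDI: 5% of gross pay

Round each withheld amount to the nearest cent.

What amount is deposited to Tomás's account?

OASDI: $2,254.82 × 0.05 = $112.74
Medicare tax: $2,254.82 × 0.02 = $45.10
State unemployment insurance (employee share): $2,254.82 × 0.01 = $22.55
Employee stock purchase plan: $216.42
Total deductions = $112.74 + $45.10 + $22.55 + $216.42 = $396.81
Net pay = $2,254.82 − $396.81 = $1,858.01

$1,858.01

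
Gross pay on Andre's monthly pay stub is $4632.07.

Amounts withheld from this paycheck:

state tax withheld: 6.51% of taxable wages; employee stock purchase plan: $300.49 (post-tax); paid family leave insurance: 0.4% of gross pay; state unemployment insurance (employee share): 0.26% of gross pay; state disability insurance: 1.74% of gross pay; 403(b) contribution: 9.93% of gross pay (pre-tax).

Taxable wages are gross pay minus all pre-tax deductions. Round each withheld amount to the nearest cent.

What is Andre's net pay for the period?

403(b) contribution: $4632.07 × 0.0993 = $459.96
Taxable wages = $4632.07 − $459.96 = $4172.11
State tax withheld: $4172.11 × 0.0651 = $271.60
State unemployment insurance (employee share): $4632.07 × 0.0026 = $12.04
State disability insurance: $4632.07 × 0.0174 = $80.60
Paid family leave insurance: $4632.07 × 0.004 = $18.53
Employee stock purchase plan: $300.49
Total deductions = $459.96 + $271.60 + $12.04 + $80.60 + $18.53 + $300.49 = $1143.22
Net pay = $4632.07 − $1143.22 = $3488.85

$3488.85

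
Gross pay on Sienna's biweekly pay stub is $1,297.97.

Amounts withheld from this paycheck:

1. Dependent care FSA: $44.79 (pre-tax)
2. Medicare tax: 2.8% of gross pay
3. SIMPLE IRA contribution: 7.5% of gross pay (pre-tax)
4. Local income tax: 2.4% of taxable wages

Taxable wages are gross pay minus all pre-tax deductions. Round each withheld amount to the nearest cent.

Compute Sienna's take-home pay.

$1,091.75

SIMPLE IRA contribution: $1,297.97 × 0.075 = $97.35
Dependent care FSA: $44.79
Pre-tax total = $97.35 + $44.79 = $142.14
Taxable wages = $1,297.97 − $142.14 = $1,155.83
Local income tax: $1,155.83 × 0.024 = $27.74
Medicare tax: $1,297.97 × 0.028 = $36.34
Total deductions = $97.35 + $44.79 + $27.74 + $36.34 = $206.22
Net pay = $1,297.97 − $206.22 = $1,091.75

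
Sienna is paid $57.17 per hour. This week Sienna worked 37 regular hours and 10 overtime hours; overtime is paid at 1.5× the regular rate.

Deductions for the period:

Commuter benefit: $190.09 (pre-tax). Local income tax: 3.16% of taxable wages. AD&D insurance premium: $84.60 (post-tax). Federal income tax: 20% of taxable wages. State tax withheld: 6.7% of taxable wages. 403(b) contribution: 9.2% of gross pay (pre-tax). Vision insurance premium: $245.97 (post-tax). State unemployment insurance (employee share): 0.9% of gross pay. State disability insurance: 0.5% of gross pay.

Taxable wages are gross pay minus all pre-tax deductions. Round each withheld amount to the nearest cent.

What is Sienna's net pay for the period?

Regular pay: 37 × $57.17 = $2,115.29
Overtime pay: 10 × $57.17 × 1.5 = $857.55
Gross pay = $2,115.29 + $857.55 = $2,972.84
Commuter benefit: $190.09
403(b) contribution: $2,972.84 × 0.092 = $273.50
Pre-tax total = $190.09 + $273.50 = $463.59
Taxable wages = $2,972.84 − $463.59 = $2,509.25
State tax withheld: $2,509.25 × 0.067 = $168.12
Local income tax: $2,509.25 × 0.0316 = $79.29
Federal income tax: $2,509.25 × 0.2 = $501.85
State unemployment insurance (employee share): $2,972.84 × 0.009 = $26.76
State disability insurance: $2,972.84 × 0.005 = $14.86
AD&D insurance premium: $84.60
Vision insurance premium: $245.97
Total deductions = $190.09 + $273.50 + $168.12 + $79.29 + $501.85 + $26.76 + $14.86 + $84.60 + $245.97 = $1,585.04
Net pay = $2,972.84 − $1,585.04 = $1,387.80

$1,387.80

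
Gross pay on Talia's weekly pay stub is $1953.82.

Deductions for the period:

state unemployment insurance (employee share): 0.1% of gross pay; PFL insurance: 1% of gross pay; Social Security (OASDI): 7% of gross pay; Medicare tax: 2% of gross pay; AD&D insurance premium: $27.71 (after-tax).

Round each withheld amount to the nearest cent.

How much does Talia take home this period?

PFL insurance: $1953.82 × 0.01 = $19.54
State unemployment insurance (employee share): $1953.82 × 0.001 = $1.95
Medicare tax: $1953.82 × 0.02 = $39.08
Social Security (OASDI): $1953.82 × 0.07 = $136.77
AD&D insurance premium: $27.71
Total deductions = $19.54 + $1.95 + $39.08 + $136.77 + $27.71 = $225.05
Net pay = $1953.82 − $225.05 = $1728.77

$1728.77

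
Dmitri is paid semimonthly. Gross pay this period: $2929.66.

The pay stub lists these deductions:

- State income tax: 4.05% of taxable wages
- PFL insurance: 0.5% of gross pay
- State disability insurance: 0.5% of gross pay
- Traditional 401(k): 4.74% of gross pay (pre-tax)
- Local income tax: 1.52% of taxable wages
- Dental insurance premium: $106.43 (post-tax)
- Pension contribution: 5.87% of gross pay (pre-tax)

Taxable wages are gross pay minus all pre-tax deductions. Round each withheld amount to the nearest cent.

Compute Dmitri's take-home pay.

$2337.22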